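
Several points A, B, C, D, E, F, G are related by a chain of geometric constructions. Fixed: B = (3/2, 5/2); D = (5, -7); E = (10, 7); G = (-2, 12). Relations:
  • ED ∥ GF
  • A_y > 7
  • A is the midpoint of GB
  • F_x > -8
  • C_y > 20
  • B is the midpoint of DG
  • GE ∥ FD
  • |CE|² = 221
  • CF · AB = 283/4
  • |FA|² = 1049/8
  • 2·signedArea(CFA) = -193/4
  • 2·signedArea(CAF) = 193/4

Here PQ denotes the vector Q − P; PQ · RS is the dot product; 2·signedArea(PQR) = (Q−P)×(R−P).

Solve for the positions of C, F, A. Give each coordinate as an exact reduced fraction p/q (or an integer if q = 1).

A = (-1/4, 29/4)
C = (15, 21)
F = (-7, -2)

1. F_x = -7  [GE ∥ FD ∩ ED ∥ GF]
2. F_y = -2  [GE ∥ FD ∩ ED ∥ GF]
   → F = (-7, -2)
3. A_x = -1/4  [A is the midpoint of GB]
4. A_y = 29/4  [A is the midpoint of GB]
   → A = (-1/4, 29/4)
5. C_x = 15  [2·signedArea(CFA) = -193/4 ∩ CF · AB = 283/4]
6. C_y = 21  [2·signedArea(CFA) = -193/4 ∩ CF · AB = 283/4]
   → C = (15, 21)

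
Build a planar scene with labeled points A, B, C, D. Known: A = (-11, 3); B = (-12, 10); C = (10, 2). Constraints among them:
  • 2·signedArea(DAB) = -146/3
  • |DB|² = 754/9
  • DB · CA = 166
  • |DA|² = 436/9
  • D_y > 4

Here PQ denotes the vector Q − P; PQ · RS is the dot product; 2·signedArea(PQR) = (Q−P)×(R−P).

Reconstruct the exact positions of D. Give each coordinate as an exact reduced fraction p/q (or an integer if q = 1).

1. D_x = -13/3  [DB · CA = 166 ∩ 2·signedArea(DAB) = -146/3]
2. D_y = 5  [DB · CA = 166 ∩ 2·signedArea(DAB) = -146/3]
   → D = (-13/3, 5)

D = (-13/3, 5)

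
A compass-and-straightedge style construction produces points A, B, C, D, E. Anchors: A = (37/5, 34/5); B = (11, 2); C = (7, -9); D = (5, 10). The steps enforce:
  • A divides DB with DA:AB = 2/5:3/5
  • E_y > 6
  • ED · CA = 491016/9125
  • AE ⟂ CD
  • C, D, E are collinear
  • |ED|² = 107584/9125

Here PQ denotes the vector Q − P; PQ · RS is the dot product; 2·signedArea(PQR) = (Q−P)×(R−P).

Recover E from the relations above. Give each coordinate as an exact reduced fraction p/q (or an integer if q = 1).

1. E_x = 9781/1825  [C, D, E are collinear ∩ AE ⟂ CD]
2. E_y = 12018/1825  [C, D, E are collinear ∩ AE ⟂ CD]
   → E = (9781/1825, 12018/1825)

E = (9781/1825, 12018/1825)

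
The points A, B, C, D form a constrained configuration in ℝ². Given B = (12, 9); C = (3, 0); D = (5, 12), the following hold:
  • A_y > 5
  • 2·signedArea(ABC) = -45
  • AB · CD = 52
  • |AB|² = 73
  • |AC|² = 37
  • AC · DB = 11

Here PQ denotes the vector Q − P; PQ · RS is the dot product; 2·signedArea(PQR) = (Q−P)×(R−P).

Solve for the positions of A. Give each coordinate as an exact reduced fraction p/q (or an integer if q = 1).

1. A_x = 4  [AB · CD = 52 ∩ 2·signedArea(ABC) = -45]
2. A_y = 6  [AB · CD = 52 ∩ 2·signedArea(ABC) = -45]
   → A = (4, 6)

A = (4, 6)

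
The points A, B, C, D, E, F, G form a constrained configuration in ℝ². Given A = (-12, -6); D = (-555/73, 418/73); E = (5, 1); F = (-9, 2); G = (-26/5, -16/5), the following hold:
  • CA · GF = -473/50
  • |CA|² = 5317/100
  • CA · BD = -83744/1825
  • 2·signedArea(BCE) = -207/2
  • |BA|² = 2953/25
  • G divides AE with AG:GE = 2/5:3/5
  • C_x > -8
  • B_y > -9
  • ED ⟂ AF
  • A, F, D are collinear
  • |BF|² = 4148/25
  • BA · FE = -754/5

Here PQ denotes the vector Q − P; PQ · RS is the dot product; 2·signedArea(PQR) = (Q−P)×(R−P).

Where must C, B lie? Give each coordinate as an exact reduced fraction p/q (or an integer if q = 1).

B = (-7/5, -42/5)
C = (-71/10, -3/5)

1. C_x = -71/10  [line 19/5·x + -26/5·y + 1193/50 = 0 ∩ |CA|² = 5317/100]
2. C_y = -3/5  [line 19/5·x + -26/5·y + 1193/50 = 0 ∩ |CA|² = 5317/100]
   → C = (-71/10, -3/5)
3. B_x = -7/5  [CA · BD = -83744/1825 ∩ 2·signedArea(BCE) = -207/2]
4. B_y = -42/5  [CA · BD = -83744/1825 ∩ 2·signedArea(BCE) = -207/2]
   → B = (-7/5, -42/5)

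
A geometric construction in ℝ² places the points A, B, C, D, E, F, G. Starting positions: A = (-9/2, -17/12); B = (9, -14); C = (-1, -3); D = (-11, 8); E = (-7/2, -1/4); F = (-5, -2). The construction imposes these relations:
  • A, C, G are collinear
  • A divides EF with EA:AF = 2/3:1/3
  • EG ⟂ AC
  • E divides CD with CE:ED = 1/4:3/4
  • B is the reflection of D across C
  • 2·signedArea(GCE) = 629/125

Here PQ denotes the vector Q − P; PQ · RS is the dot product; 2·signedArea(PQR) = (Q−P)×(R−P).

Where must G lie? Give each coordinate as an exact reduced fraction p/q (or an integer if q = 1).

1. G_x = -1027/250  [A, C, G are collinear ∩ EG ⟂ AC]
2. G_y = -797/500  [A, C, G are collinear ∩ EG ⟂ AC]
   → G = (-1027/250, -797/500)

G = (-1027/250, -797/500)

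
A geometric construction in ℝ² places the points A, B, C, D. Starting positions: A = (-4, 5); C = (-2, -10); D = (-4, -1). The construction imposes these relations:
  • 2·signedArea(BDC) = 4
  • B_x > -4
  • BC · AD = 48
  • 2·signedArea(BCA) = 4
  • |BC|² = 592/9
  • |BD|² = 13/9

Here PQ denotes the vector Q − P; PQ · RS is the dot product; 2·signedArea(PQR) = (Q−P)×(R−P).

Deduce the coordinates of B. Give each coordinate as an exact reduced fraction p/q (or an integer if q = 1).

1. B_x = -10/3  [2·signedArea(BDC) = 4 ∩ 2·signedArea(BCA) = 4]
2. B_y = -2  [2·signedArea(BDC) = 4 ∩ 2·signedArea(BCA) = 4]
   → B = (-10/3, -2)

B = (-10/3, -2)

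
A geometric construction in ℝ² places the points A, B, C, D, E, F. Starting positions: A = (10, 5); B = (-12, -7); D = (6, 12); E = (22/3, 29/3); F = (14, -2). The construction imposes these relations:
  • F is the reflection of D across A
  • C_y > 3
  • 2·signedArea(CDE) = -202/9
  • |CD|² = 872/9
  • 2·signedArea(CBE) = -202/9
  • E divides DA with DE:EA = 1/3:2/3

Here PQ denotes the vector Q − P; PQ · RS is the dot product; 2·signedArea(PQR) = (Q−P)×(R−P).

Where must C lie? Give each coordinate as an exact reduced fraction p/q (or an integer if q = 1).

C = (4/3, 10/3)

1. C_x = 4/3  [2·signedArea(CDE) = -202/9 ∩ 2·signedArea(CBE) = -202/9]
2. C_y = 10/3  [2·signedArea(CDE) = -202/9 ∩ 2·signedArea(CBE) = -202/9]
   → C = (4/3, 10/3)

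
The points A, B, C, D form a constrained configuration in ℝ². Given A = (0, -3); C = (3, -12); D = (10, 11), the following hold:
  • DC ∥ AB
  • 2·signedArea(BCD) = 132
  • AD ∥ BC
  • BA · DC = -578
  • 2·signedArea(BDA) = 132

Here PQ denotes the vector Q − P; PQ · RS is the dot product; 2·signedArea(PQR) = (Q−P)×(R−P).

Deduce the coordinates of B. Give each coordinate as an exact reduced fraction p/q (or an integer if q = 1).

1. B_x = -7  [AD ∥ BC ∩ DC ∥ AB]
2. B_y = -26  [AD ∥ BC ∩ DC ∥ AB]
   → B = (-7, -26)

B = (-7, -26)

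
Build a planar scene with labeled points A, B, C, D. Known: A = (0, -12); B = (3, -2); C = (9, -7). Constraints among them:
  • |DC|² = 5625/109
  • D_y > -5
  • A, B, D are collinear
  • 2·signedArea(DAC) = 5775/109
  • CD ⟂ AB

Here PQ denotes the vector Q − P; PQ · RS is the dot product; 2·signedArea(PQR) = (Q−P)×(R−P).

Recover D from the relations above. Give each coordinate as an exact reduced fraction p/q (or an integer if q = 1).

D = (231/109, -538/109)

1. D_x = 231/109  [A, B, D are collinear ∩ CD ⟂ AB]
2. D_y = -538/109  [A, B, D are collinear ∩ CD ⟂ AB]
   → D = (231/109, -538/109)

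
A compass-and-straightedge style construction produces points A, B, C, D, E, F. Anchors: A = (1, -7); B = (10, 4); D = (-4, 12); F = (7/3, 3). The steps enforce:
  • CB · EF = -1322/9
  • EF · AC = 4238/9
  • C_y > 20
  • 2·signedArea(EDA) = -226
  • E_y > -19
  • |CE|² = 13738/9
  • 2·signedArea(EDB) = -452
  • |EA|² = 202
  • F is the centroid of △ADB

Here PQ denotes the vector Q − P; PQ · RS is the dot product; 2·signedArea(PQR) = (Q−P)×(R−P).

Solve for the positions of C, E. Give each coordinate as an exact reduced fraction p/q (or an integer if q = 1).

1. E_x = -8  [2·signedArea(EDA) = -226 ∩ 2·signedArea(EDB) = -452]
2. E_y = -18  [2·signedArea(EDA) = -226 ∩ 2·signedArea(EDB) = -452]
   → E = (-8, -18)
3. C_x = -31/3  [line -31/3·x + -21·y + 3008/9 = 0 ∩ |CE|² = 13738/9]
4. C_y = 21  [line -31/3·x + -21·y + 3008/9 = 0 ∩ |CE|² = 13738/9]
   → C = (-31/3, 21)

C = (-31/3, 21)
E = (-8, -18)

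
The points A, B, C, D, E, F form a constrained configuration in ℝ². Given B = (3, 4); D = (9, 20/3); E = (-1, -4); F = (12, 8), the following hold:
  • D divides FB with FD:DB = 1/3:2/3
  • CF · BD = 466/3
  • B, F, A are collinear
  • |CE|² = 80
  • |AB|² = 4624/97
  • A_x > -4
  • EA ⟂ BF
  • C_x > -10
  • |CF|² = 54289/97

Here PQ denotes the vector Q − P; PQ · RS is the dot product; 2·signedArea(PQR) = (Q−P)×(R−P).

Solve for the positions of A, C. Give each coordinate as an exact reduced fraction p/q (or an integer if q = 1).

1. A_x = -321/97  [B, F, A are collinear ∩ EA ⟂ BF]
2. A_y = 116/97  [B, F, A are collinear ∩ EA ⟂ BF]
   → A = (-321/97, 116/97)
3. C_x = -933/97  [line -6·x + -8/3·y + -62 = 0 ∩ |CF|² = 54289/97]
4. C_y = -156/97  [line -6·x + -8/3·y + -62 = 0 ∩ |CF|² = 54289/97]
   → C = (-933/97, -156/97)

A = (-321/97, 116/97)
C = (-933/97, -156/97)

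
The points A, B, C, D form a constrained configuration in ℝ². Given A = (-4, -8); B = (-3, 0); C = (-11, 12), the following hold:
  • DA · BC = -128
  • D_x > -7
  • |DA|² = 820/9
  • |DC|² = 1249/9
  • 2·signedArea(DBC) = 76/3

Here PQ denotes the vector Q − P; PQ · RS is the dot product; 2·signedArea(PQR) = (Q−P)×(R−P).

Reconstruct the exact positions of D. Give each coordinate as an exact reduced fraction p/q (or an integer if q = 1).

D = (-6, 4/3)

1. D_x = -6  [2·signedArea(DBC) = 76/3 ∩ DA · BC = -128]
2. D_y = 4/3  [2·signedArea(DBC) = 76/3 ∩ DA · BC = -128]
   → D = (-6, 4/3)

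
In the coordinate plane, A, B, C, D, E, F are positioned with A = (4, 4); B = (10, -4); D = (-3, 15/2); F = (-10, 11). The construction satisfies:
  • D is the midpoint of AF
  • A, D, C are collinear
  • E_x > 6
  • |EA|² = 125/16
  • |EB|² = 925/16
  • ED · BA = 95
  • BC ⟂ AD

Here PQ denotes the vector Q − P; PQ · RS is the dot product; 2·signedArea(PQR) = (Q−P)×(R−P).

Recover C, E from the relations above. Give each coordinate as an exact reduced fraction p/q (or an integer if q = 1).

1. C_x = 12  [A, D, C are collinear ∩ BC ⟂ AD]
2. C_y = 0  [A, D, C are collinear ∩ BC ⟂ AD]
   → C = (12, 0)
3. E_x = 13/2  [line 6·x + -8·y + -17 = 0 ∩ |EB|² = 925/16]
4. E_y = 11/4  [line 6·x + -8·y + -17 = 0 ∩ |EB|² = 925/16]
   → E = (13/2, 11/4)

C = (12, 0)
E = (13/2, 11/4)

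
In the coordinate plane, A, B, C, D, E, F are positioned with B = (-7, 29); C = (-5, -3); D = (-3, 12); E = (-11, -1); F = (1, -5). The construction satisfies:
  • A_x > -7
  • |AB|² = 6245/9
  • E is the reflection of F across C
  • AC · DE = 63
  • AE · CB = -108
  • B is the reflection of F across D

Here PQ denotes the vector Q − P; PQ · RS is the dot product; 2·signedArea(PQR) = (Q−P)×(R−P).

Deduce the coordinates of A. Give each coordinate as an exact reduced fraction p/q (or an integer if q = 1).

1. A_x = -19/3  [AE · CB = -108 ∩ AC · DE = 63]
2. A_y = 8/3  [AE · CB = -108 ∩ AC · DE = 63]
   → A = (-19/3, 8/3)

A = (-19/3, 8/3)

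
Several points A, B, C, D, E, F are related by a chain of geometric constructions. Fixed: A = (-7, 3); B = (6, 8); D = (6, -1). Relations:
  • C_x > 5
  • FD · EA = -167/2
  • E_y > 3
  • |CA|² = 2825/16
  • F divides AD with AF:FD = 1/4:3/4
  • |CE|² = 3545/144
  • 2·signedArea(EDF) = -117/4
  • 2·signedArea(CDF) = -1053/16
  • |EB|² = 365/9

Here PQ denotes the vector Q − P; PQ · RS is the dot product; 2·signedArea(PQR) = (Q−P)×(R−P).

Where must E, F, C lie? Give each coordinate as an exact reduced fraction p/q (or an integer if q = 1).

C = (6, 23/4)
E = (5/3, 10/3)
F = (-15/4, 2)

1. F_x = -15/4  [F divides AD with AF:FD = 1/4:3/4]
2. F_y = 2  [F divides AD with AF:FD = 1/4:3/4]
   → F = (-15/4, 2)
3. C_x = 6  [line -3·x + -39/4·y + 1185/16 = 0 ∩ |CA|² = 2825/16]
4. C_y = 23/4  [line -3·x + -39/4·y + 1185/16 = 0 ∩ |CA|² = 2825/16]
   → C = (6, 23/4)
5. E_x = 5/3  [2·signedArea(EDF) = -117/4 ∩ FD · EA = -167/2]
6. E_y = 10/3  [2·signedArea(EDF) = -117/4 ∩ FD · EA = -167/2]
   → E = (5/3, 10/3)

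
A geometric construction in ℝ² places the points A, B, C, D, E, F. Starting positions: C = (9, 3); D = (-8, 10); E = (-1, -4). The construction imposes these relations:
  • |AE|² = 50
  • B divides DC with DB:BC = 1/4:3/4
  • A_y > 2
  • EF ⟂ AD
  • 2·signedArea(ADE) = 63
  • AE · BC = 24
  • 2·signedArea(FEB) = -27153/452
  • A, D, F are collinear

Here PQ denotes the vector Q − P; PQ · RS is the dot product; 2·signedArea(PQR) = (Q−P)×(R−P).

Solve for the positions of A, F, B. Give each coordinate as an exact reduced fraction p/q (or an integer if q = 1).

A = (0, 3)
B = (-15/4, 33/4)
F = (328/113, 52/113)

1. A_x = 0  [line 14·x + 7·y + -21 = 0 ∩ |AE|² = 50]
2. A_y = 3  [line 14·x + 7·y + -21 = 0 ∩ |AE|² = 50]
   → A = (0, 3)
3. F_x = 328/113  [A, D, F are collinear ∩ EF ⟂ AD]
4. F_y = 52/113  [A, D, F are collinear ∩ EF ⟂ AD]
   → F = (328/113, 52/113)
5. B_x = -15/4  [B divides DC with DB:BC = 1/4:3/4]
6. B_y = 33/4  [B divides DC with DB:BC = 1/4:3/4]
   → B = (-15/4, 33/4)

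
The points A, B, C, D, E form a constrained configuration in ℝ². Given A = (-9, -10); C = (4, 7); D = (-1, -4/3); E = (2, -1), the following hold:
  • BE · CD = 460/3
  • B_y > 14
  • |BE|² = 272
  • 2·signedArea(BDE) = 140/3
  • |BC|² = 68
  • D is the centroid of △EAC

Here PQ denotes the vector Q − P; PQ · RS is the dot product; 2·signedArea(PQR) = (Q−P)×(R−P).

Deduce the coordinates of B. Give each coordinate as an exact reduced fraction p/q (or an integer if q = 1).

B = (6, 15)

1. B_x = 6  [2·signedArea(BDE) = 140/3 ∩ BE · CD = 460/3]
2. B_y = 15  [2·signedArea(BDE) = 140/3 ∩ BE · CD = 460/3]
   → B = (6, 15)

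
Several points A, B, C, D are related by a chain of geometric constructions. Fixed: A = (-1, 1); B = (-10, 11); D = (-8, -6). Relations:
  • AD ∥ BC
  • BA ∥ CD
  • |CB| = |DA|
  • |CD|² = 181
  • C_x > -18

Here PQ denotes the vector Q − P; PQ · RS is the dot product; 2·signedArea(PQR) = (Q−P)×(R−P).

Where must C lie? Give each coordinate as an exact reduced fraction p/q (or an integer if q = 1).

C = (-17, 4)

1. C_x = -17  [BA ∥ CD ∩ AD ∥ BC]
2. C_y = 4  [BA ∥ CD ∩ AD ∥ BC]
   → C = (-17, 4)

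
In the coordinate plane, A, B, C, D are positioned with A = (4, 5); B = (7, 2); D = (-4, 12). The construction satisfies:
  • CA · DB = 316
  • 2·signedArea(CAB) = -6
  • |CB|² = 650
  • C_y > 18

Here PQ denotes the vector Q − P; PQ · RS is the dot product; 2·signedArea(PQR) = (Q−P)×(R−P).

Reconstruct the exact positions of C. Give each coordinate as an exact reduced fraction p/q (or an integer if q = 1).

C = (-12, 19)

1. C_x = -12  [2·signedArea(CAB) = -6 ∩ CA · DB = 316]
2. C_y = 19  [2·signedArea(CAB) = -6 ∩ CA · DB = 316]
   → C = (-12, 19)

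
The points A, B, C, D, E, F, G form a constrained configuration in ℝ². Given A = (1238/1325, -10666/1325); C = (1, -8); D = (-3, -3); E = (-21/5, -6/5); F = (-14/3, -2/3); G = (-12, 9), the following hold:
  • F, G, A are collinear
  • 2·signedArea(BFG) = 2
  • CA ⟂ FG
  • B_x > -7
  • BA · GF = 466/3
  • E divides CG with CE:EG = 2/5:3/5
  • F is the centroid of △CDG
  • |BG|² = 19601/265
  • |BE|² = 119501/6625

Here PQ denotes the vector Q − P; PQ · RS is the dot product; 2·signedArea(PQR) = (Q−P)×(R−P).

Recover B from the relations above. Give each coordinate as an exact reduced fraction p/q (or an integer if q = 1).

1. B_x = -9188/1325  [BA · GF = 466/3 ∩ 2·signedArea(BFG) = 2]
2. B_y = 2716/1325  [BA · GF = 466/3 ∩ 2·signedArea(BFG) = 2]
   → B = (-9188/1325, 2716/1325)

B = (-9188/1325, 2716/1325)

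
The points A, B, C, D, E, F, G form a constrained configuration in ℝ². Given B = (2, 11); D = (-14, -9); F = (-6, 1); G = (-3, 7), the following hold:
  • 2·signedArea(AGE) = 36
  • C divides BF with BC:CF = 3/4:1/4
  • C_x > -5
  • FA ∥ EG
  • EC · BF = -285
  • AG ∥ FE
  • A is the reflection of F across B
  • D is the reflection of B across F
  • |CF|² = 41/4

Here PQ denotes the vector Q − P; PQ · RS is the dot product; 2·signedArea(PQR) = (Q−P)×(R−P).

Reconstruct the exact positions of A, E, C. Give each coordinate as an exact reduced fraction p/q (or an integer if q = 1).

1. A_x = 10  [A is the reflection of F across B]
2. A_y = 21  [A is the reflection of F across B]
   → A = (10, 21)
3. E_x = -19  [FA ∥ EG ∩ AG ∥ FE]
4. E_y = -13  [FA ∥ EG ∩ AG ∥ FE]
   → E = (-19, -13)
5. C_x = -4  [C divides BF with BC:CF = 3/4:1/4]
6. C_y = 7/2  [C divides BF with BC:CF = 3/4:1/4]
   → C = (-4, 7/2)

A = (10, 21)
C = (-4, 7/2)
E = (-19, -13)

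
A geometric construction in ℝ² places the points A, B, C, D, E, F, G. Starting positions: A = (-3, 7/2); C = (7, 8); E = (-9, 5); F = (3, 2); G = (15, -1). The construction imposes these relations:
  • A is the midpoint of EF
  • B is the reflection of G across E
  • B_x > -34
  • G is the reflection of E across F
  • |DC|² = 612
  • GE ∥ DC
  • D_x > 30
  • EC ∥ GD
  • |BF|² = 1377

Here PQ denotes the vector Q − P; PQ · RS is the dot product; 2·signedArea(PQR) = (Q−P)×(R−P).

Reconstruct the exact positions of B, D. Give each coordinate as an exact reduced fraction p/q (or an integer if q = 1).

B = (-33, 11)
D = (31, 2)

1. B_x = -33  [B is the reflection of G across E]
2. B_y = 11  [B is the reflection of G across E]
   → B = (-33, 11)
3. D_x = 31  [GE ∥ DC ∩ EC ∥ GD]
4. D_y = 2  [GE ∥ DC ∩ EC ∥ GD]
   → D = (31, 2)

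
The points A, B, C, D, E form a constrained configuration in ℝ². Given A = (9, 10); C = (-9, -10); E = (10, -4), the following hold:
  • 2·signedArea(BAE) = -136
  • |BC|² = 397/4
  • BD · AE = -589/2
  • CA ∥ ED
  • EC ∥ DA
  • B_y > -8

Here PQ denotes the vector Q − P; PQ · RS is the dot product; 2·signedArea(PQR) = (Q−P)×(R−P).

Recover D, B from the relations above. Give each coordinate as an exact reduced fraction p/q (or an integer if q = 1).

B = (1/2, -7)
D = (28, 16)

1. D_x = 28  [EC ∥ DA ∩ CA ∥ ED]
2. D_y = 16  [EC ∥ DA ∩ CA ∥ ED]
   → D = (28, 16)
3. B_x = 1/2  [2·signedArea(BAE) = -136 ∩ BD · AE = -589/2]
4. B_y = -7  [2·signedArea(BAE) = -136 ∩ BD · AE = -589/2]
   → B = (1/2, -7)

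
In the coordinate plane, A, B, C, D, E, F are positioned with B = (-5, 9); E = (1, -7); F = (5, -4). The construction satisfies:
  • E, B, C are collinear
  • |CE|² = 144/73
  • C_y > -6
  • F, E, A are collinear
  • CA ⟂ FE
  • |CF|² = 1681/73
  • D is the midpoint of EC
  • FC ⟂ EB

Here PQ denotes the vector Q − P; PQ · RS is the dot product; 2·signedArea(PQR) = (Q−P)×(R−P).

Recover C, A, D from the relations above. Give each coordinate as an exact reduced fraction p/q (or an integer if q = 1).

A = (2401/1825, -12343/1825)
C = (37/73, -415/73)
D = (55/73, -463/73)

1. C_x = 37/73  [E, B, C are collinear ∩ FC ⟂ EB]
2. C_y = -415/73  [E, B, C are collinear ∩ FC ⟂ EB]
   → C = (37/73, -415/73)
3. A_x = 2401/1825  [F, E, A are collinear ∩ CA ⟂ FE]
4. A_y = -12343/1825  [F, E, A are collinear ∩ CA ⟂ FE]
   → A = (2401/1825, -12343/1825)
5. D_x = 55/73  [D is the midpoint of EC]
6. D_y = -463/73  [D is the midpoint of EC]
   → D = (55/73, -463/73)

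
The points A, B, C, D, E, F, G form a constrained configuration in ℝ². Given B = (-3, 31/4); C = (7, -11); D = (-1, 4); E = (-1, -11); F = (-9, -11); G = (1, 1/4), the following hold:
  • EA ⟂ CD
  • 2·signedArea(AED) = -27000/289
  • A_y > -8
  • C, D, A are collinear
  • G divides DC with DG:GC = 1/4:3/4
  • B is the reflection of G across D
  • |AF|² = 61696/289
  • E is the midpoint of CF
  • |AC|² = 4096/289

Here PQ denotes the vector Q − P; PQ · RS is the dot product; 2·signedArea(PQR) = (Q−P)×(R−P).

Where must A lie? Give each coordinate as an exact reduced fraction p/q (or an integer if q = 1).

1. A_x = 1511/289  [C, D, A are collinear ∩ EA ⟂ CD]
2. A_y = -2219/289  [C, D, A are collinear ∩ EA ⟂ CD]
   → A = (1511/289, -2219/289)

A = (1511/289, -2219/289)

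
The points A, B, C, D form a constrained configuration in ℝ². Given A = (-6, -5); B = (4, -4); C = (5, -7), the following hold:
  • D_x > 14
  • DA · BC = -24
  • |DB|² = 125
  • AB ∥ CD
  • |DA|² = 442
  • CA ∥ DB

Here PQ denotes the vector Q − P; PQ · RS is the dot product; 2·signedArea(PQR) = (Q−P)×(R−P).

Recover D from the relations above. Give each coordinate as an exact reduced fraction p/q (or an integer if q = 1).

1. D_x = 15  [CA ∥ DB ∩ AB ∥ CD]
2. D_y = -6  [CA ∥ DB ∩ AB ∥ CD]
   → D = (15, -6)

D = (15, -6)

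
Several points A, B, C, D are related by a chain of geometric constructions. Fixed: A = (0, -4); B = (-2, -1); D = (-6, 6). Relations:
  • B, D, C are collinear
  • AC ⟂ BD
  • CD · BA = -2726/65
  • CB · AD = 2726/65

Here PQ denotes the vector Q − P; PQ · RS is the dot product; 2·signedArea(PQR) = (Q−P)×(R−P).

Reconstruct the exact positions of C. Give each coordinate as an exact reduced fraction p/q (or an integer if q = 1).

1. C_x = -14/65  [B, D, C are collinear ∩ AC ⟂ BD]
2. C_y = -268/65  [B, D, C are collinear ∩ AC ⟂ BD]
   → C = (-14/65, -268/65)

C = (-14/65, -268/65)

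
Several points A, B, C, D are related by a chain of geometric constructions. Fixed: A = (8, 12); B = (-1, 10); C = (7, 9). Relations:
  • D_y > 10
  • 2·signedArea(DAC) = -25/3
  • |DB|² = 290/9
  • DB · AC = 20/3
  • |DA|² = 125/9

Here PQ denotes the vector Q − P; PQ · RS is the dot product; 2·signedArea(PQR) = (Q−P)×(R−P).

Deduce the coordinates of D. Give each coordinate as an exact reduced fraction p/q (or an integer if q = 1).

1. D_x = 14/3  [2·signedArea(DAC) = -25/3 ∩ DB · AC = 20/3]
2. D_y = 31/3  [2·signedArea(DAC) = -25/3 ∩ DB · AC = 20/3]
   → D = (14/3, 31/3)

D = (14/3, 31/3)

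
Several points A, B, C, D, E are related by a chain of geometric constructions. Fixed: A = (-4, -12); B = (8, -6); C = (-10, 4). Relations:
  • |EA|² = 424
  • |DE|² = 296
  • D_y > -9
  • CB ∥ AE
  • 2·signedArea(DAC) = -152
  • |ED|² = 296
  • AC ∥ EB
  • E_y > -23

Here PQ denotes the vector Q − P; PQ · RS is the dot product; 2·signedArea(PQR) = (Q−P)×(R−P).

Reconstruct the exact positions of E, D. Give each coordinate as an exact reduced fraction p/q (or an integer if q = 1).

D = (4, -8)
E = (14, -22)

1. E_x = 14  [AC ∥ EB ∩ CB ∥ AE]
2. E_y = -22  [AC ∥ EB ∩ CB ∥ AE]
   → E = (14, -22)
3. D_x = 4  [line -16·x + -6·y + 16 = 0 ∩ |DE|² = 296]
4. D_y = -8  [line -16·x + -6·y + 16 = 0 ∩ |DE|² = 296]
   → D = (4, -8)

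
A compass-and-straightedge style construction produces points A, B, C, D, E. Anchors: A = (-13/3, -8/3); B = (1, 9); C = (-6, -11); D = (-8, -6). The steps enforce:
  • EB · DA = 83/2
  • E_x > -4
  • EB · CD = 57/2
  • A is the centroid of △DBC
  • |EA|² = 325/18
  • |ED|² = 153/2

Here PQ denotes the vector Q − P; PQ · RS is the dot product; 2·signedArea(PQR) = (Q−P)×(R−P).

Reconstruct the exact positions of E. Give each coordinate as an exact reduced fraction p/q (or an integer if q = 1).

1. E_x = -7/2  [EB · DA = 83/2 ∩ EB · CD = 57/2]
2. E_y = 3/2  [EB · DA = 83/2 ∩ EB · CD = 57/2]
   → E = (-7/2, 3/2)

E = (-7/2, 3/2)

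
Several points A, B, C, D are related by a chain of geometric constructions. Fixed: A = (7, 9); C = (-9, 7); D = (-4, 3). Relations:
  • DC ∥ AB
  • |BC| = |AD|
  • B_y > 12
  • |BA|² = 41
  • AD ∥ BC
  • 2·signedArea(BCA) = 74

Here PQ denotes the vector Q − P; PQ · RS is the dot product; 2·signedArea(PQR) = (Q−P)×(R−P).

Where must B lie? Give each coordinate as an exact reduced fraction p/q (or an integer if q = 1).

1. B_x = 2  [AD ∥ BC ∩ DC ∥ AB]
2. B_y = 13  [AD ∥ BC ∩ DC ∥ AB]
   → B = (2, 13)

B = (2, 13)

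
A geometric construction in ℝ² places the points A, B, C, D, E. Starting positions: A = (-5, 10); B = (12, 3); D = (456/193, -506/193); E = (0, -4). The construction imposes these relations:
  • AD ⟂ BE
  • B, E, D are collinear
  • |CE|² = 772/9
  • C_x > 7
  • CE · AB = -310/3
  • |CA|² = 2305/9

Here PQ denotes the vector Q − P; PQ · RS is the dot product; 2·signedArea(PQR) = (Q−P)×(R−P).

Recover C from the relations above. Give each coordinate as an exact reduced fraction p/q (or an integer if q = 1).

1. C_x = 8  [line -17·x + 7·y + 394/3 = 0 ∩ |CE|² = 772/9]
2. C_y = 2/3  [line -17·x + 7·y + 394/3 = 0 ∩ |CE|² = 772/9]
   → C = (8, 2/3)

C = (8, 2/3)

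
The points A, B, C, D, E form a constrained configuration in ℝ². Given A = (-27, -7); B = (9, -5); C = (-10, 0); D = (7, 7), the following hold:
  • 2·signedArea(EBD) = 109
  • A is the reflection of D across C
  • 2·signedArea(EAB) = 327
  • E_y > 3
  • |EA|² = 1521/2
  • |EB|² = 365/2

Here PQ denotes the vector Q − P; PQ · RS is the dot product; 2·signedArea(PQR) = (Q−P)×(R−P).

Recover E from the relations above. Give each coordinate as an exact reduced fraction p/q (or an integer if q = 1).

E = (-3/2, 7/2)

1. E_x = -3/2  [2·signedArea(EAB) = 327 ∩ 2·signedArea(EBD) = 109]
2. E_y = 7/2  [2·signedArea(EAB) = 327 ∩ 2·signedArea(EBD) = 109]
   → E = (-3/2, 7/2)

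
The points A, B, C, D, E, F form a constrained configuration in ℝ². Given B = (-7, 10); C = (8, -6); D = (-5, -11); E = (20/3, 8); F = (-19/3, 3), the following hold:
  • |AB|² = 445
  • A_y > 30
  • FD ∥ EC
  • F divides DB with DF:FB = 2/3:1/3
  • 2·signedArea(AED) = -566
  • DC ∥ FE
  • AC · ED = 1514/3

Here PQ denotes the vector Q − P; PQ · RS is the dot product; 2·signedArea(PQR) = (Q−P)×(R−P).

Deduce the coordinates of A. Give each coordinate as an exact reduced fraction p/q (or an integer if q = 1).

A = (-9, 31)

1. A_x = -9  [2·signedArea(AED) = -566 ∩ AC · ED = 1514/3]
2. A_y = 31  [2·signedArea(AED) = -566 ∩ AC · ED = 1514/3]
   → A = (-9, 31)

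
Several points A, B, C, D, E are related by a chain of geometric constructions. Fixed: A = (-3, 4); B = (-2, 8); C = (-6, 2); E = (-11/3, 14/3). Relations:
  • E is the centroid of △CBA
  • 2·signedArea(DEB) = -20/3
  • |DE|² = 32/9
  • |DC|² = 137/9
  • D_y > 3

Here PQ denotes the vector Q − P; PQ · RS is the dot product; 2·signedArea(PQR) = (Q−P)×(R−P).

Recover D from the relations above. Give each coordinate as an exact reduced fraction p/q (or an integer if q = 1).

1. D_x = -7/3  [line -10/3·x + 5/3·y + -40/3 = 0 ∩ |DC|² = 137/9]
2. D_y = 10/3  [line -10/3·x + 5/3·y + -40/3 = 0 ∩ |DC|² = 137/9]
   → D = (-7/3, 10/3)

D = (-7/3, 10/3)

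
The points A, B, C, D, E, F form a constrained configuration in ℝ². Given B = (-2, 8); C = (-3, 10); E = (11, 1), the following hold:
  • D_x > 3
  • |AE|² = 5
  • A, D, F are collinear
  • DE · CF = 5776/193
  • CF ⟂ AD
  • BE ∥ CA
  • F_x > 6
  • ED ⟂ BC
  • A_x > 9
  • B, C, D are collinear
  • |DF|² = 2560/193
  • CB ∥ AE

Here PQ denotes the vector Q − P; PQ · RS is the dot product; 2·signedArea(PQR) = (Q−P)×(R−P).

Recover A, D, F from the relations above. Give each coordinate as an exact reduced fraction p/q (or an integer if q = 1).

1. A_x = 10  [CB ∥ AE ∩ BE ∥ CA]
2. A_y = 3  [CB ∥ AE ∩ BE ∥ CA]
   → A = (10, 3)
3. D_x = 17/5  [B, C, D are collinear ∩ ED ⟂ BC]
4. D_y = -14/5  [B, C, D are collinear ∩ ED ⟂ BC]
   → D = (17/5, -14/5)
5. F_x = 5921/965  [A, D, F are collinear ∩ CF ⟂ AD]
6. F_y = -382/965  [A, D, F are collinear ∩ CF ⟂ AD]
   → F = (5921/965, -382/965)

A = (10, 3)
D = (17/5, -14/5)
F = (5921/965, -382/965)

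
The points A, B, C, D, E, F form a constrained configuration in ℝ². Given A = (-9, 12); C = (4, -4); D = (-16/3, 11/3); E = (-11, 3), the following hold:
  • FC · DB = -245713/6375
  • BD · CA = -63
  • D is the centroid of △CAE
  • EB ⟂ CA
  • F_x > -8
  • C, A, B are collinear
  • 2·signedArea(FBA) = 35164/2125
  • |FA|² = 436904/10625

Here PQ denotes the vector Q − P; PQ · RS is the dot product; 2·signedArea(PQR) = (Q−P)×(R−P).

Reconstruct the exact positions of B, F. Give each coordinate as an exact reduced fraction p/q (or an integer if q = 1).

B = (-2291/425, 3212/425)
F = (-16223/2125, 12186/2125)

1. B_x = -2291/425  [C, A, B are collinear ∩ EB ⟂ CA]
2. B_y = 3212/425  [C, A, B are collinear ∩ EB ⟂ CA]
   → B = (-2291/425, 3212/425)
3. F_x = -16223/2125  [2·signedArea(FBA) = 35164/2125 ∩ FC · DB = -245713/6375]
4. F_y = 12186/2125  [2·signedArea(FBA) = 35164/2125 ∩ FC · DB = -245713/6375]
   → F = (-16223/2125, 12186/2125)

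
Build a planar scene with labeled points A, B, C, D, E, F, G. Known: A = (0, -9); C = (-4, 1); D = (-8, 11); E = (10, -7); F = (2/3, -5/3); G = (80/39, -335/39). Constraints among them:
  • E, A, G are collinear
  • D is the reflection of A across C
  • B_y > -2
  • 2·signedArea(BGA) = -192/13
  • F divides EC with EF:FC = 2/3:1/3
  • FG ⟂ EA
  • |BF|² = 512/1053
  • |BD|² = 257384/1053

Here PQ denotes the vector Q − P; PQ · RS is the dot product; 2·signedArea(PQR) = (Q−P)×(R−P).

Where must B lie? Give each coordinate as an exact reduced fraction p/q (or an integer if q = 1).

B = (158/117, -179/117)

1. B_x = 158/117  [line 16/39·x + -80/39·y + -48/13 = 0 ∩ |BD|² = 257384/1053]
2. B_y = -179/117  [line 16/39·x + -80/39·y + -48/13 = 0 ∩ |BD|² = 257384/1053]
   → B = (158/117, -179/117)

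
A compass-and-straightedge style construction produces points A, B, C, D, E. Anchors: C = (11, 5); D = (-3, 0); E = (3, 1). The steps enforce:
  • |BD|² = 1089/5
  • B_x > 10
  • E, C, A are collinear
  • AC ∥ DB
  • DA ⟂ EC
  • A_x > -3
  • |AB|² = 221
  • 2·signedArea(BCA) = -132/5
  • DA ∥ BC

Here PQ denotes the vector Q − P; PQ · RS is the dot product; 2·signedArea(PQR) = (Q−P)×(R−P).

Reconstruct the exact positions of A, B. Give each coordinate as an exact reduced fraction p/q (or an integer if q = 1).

1. A_x = -11/5  [E, C, A are collinear ∩ DA ⟂ EC]
2. A_y = -8/5  [E, C, A are collinear ∩ DA ⟂ EC]
   → A = (-11/5, -8/5)
3. B_x = 51/5  [DA ∥ BC ∩ AC ∥ DB]
4. B_y = 33/5  [DA ∥ BC ∩ AC ∥ DB]
   → B = (51/5, 33/5)

A = (-11/5, -8/5)
B = (51/5, 33/5)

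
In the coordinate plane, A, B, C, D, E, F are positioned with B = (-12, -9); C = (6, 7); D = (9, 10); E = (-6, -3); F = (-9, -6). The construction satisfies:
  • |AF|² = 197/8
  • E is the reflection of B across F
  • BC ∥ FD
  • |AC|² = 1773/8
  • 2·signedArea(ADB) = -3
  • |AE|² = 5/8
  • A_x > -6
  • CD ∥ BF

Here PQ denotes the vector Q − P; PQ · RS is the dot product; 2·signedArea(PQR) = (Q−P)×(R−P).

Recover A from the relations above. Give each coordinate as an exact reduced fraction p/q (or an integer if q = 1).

1. A_x = -21/4  [line 19·x + -21·y + 42 = 0 ∩ |AE|² = 5/8]
2. A_y = -11/4  [line 19·x + -21·y + 42 = 0 ∩ |AE|² = 5/8]
   → A = (-21/4, -11/4)

A = (-21/4, -11/4)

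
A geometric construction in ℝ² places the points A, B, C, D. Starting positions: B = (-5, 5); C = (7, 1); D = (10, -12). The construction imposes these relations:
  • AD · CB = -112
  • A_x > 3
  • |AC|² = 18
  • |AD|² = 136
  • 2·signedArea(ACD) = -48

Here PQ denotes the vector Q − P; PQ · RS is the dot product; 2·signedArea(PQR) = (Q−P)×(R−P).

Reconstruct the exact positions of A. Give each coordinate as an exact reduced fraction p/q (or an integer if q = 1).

A = (4, -2)

1. A_x = 4  [2·signedArea(ACD) = -48 ∩ AD · CB = -112]
2. A_y = -2  [2·signedArea(ACD) = -48 ∩ AD · CB = -112]
   → A = (4, -2)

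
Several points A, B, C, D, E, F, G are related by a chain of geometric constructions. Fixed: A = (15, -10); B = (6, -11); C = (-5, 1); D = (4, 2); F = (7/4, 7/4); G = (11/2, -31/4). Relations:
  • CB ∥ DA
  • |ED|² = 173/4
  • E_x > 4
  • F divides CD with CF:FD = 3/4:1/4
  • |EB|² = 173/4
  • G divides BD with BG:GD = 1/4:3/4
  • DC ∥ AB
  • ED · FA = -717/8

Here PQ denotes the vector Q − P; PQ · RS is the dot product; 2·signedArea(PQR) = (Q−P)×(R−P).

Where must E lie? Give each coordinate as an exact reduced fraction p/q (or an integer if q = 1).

1. E_x = 5  [line -53/4·x + 47/4·y + 953/8 = 0 ∩ |EB|² = 173/4]
2. E_y = -9/2  [line -53/4·x + 47/4·y + 953/8 = 0 ∩ |EB|² = 173/4]
   → E = (5, -9/2)

E = (5, -9/2)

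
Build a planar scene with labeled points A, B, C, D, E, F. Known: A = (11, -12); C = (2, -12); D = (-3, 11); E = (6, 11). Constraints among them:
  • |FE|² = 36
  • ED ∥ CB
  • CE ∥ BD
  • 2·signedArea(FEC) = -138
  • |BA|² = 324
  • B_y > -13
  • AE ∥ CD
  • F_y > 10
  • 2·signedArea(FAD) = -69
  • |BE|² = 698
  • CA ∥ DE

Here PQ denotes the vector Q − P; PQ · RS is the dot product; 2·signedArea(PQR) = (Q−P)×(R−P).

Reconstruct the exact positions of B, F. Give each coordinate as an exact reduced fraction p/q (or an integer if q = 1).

1. B_x = -7  [CE ∥ BD ∩ ED ∥ CB]
2. B_y = -12  [CE ∥ BD ∩ ED ∥ CB]
   → B = (-7, -12)
3. F_x = 0  [2·signedArea(FEC) = -138 ∩ 2·signedArea(FAD) = -69]
4. F_y = 11  [2·signedArea(FEC) = -138 ∩ 2·signedArea(FAD) = -69]
   → F = (0, 11)

B = (-7, -12)
F = (0, 11)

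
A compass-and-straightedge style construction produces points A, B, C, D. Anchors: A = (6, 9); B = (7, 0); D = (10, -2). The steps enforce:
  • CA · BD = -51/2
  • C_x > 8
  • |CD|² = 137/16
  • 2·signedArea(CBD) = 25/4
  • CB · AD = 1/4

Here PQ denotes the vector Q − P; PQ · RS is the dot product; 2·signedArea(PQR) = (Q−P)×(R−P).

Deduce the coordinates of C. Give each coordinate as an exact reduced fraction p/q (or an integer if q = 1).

1. C_x = 9  [2·signedArea(CBD) = 25/4 ∩ CA · BD = -51/2]
2. C_y = 3/4  [2·signedArea(CBD) = 25/4 ∩ CA · BD = -51/2]
   → C = (9, 3/4)

C = (9, 3/4)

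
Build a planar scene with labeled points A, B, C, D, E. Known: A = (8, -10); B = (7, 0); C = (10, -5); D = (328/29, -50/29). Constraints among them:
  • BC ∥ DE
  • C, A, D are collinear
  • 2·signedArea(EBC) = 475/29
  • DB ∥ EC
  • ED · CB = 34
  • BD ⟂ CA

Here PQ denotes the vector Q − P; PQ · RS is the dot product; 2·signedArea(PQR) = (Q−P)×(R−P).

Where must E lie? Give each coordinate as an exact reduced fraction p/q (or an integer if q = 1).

E = (415/29, -195/29)

1. E_x = 415/29  [DB ∥ EC ∩ BC ∥ DE]
2. E_y = -195/29  [DB ∥ EC ∩ BC ∥ DE]
   → E = (415/29, -195/29)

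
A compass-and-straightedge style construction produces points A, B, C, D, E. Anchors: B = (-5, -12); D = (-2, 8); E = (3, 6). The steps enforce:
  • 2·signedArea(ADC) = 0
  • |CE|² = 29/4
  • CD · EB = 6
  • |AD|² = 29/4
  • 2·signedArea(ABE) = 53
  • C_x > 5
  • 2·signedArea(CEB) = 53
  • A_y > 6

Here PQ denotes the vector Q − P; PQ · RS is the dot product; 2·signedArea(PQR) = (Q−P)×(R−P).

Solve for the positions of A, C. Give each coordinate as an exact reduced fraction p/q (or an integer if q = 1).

1. C_x = 11/2  [2·signedArea(CEB) = 53 ∩ CD · EB = 6]
2. C_y = 5  [2·signedArea(CEB) = 53 ∩ CD · EB = 6]
   → C = (11/2, 5)
3. A_x = 1/2  [2·signedArea(ADC) = 0 ∩ 2·signedArea(ABE) = 53]
4. A_y = 7  [2·signedArea(ADC) = 0 ∩ 2·signedArea(ABE) = 53]
   → A = (1/2, 7)

A = (1/2, 7)
C = (11/2, 5)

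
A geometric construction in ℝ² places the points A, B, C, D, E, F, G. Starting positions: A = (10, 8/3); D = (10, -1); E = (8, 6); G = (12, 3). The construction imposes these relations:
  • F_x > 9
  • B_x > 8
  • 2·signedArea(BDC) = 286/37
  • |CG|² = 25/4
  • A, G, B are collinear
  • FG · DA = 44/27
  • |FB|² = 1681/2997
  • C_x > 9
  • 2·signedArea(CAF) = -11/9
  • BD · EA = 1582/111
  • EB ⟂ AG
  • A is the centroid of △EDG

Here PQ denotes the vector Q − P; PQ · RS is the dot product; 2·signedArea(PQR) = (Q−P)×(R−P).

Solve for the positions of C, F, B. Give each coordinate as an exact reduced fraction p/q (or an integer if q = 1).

B = (318/37, 90/37)
C = (10, 9/2)
F = (28/3, 23/9)

1. F_y = 23/9  [FG · DA = 44/27]
2. B_x = 318/37  [A, G, B are collinear ∩ EB ⟂ AG]
3. B_y = 90/37  [A, G, B are collinear ∩ EB ⟂ AG]
   → B = (318/37, 90/37)
4. F_x = 28/3  [|FB|² = 1681/2997]
   → F = (28/3, 23/9)
5. C_x = 10  [2·signedArea(CAF) = -11/9 ∩ 2·signedArea(BDC) = 286/37]
6. C_y = 9/2  [2·signedArea(CAF) = -11/9 ∩ 2·signedArea(BDC) = 286/37]
   → C = (10, 9/2)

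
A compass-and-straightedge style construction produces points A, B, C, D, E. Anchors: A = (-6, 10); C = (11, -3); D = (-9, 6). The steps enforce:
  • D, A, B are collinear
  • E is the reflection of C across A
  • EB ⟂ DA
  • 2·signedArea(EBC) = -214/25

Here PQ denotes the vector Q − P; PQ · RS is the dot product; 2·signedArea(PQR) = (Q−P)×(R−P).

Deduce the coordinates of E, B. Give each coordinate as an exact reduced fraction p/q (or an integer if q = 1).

1. E_x = -23  [E is the reflection of C across A]
2. E_y = 23  [E is the reflection of C across A]
   → E = (-23, 23)
3. B_x = -147/25  [D, A, B are collinear ∩ EB ⟂ DA]
4. B_y = 254/25  [D, A, B are collinear ∩ EB ⟂ DA]
   → B = (-147/25, 254/25)

B = (-147/25, 254/25)
E = (-23, 23)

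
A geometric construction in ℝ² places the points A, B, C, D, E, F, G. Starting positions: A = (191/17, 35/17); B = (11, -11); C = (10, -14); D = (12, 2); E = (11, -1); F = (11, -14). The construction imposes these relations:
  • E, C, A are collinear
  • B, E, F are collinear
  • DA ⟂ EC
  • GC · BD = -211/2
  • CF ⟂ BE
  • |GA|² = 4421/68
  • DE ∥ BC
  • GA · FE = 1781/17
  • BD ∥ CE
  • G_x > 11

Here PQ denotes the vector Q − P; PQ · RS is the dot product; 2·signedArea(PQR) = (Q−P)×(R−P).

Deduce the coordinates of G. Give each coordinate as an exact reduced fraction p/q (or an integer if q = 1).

G = (23/2, -6)

1. G_x = 23/2  [GC · BD = -211/2 ∩ GA · FE = 1781/17]
2. G_y = -6  [GC · BD = -211/2 ∩ GA · FE = 1781/17]
   → G = (23/2, -6)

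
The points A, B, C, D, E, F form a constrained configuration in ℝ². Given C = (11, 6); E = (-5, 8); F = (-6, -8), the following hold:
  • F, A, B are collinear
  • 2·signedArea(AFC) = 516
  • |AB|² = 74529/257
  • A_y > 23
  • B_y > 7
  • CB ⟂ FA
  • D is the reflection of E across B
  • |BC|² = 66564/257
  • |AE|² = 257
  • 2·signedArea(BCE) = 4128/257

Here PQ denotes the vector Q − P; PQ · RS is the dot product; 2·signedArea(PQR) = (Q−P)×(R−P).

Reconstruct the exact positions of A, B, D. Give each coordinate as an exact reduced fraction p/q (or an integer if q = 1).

1. A_x = -4  [line -14·x + 17·y + -464 = 0 ∩ |AE|² = 257]
2. A_y = 24  [line -14·x + 17·y + -464 = 0 ∩ |AE|² = 257]
   → A = (-4, 24)
3. B_x = -1301/257  [F, A, B are collinear ∩ CB ⟂ FA]
4. B_y = 1800/257  [F, A, B are collinear ∩ CB ⟂ FA]
   → B = (-1301/257, 1800/257)
5. D_x = -1317/257  [D is the reflection of E across B]
6. D_y = 1544/257  [D is the reflection of E across B]
   → D = (-1317/257, 1544/257)

A = (-4, 24)
B = (-1301/257, 1800/257)
D = (-1317/257, 1544/257)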